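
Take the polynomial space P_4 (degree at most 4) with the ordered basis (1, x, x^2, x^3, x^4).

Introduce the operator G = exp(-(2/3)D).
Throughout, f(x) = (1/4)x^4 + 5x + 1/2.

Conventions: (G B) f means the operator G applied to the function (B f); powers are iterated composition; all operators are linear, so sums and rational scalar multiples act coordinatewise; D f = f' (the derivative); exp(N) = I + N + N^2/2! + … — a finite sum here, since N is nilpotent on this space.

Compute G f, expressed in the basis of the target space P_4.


the result is g(x) = (1/4)x^4 - (2/3)x^3 + (2/3)x^2 + (127/27)x - 451/162

order-1 term: -(2/3)x^3 - 10/3
order-2 term: (2/3)x^2
order-3 term: -(8/27)x
order-4 term: 4/81
the series for exp(-(2/3)D) f terminates at order 4
exp(-(2/3)D) f = (1/4)x^4 - (2/3)x^3 + (2/3)x^2 + (127/27)x - 451/162


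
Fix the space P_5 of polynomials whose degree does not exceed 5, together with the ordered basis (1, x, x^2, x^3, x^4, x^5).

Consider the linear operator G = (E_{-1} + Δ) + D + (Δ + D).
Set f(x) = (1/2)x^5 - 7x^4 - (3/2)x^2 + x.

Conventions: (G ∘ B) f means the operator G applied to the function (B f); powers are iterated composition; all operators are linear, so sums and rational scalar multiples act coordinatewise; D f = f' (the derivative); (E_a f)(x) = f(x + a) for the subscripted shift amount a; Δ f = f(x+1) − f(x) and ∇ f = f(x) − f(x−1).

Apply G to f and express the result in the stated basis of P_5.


E_{-1} f = (1/2)x^5 - (19/2)x^4 + 33x^3 - (97/2)x^2 + (69/2)x - 10
Δ f = (5/2)x^4 - 23x^3 - 37x^2 - (57/2)x - 7
(E_{-1} + Δ) f = (1/2)x^5 - 7x^4 + 10x^3 - (171/2)x^2 + 6x - 17
D f = (5/2)x^4 - 28x^3 - 3x + 1
Δ f = (5/2)x^4 - 23x^3 - 37x^2 - (57/2)x - 7
D f = (5/2)x^4 - 28x^3 - 3x + 1
(Δ + D) f = 5x^4 - 51x^3 - 37x^2 - (63/2)x - 6
((E_{-1} + Δ) + D + (Δ + D)) f = (1/2)x^5 + (1/2)x^4 - 69x^3 - (245/2)x^2 - (57/2)x - 22

g(x) = (1/2)x^5 + (1/2)x^4 - 69x^3 - (245/2)x^2 - (57/2)x - 22


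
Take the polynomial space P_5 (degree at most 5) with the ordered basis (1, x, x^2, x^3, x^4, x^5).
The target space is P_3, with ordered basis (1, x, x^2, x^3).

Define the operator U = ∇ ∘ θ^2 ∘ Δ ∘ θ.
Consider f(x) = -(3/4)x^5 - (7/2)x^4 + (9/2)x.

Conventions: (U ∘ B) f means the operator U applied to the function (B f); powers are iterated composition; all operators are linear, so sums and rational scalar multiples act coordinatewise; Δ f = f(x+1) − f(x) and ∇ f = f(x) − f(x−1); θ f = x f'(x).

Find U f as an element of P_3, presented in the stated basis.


θ f = -(15/4)x^5 - 14x^4 + (9/2)x
Δ θ f = -(75/4)x^4 - (187/2)x^3 - (243/2)x^2 - (299/4)x - 53/4
θ (Δ ∘ θ) f = -75x^4 - (561/2)x^3 - 243x^2 - (299/4)x
θ θ (Δ ∘ θ) f = -300x^4 - (1683/2)x^3 - 486x^2 - (299/4)x
∇ θ^2 (Δ ∘ θ) f = -1200x^3 - (1449/2)x^2 + (705/2)x - 521/4

the image equals g(x) = -1200x^3 - (1449/2)x^2 + (705/2)x - 521/4


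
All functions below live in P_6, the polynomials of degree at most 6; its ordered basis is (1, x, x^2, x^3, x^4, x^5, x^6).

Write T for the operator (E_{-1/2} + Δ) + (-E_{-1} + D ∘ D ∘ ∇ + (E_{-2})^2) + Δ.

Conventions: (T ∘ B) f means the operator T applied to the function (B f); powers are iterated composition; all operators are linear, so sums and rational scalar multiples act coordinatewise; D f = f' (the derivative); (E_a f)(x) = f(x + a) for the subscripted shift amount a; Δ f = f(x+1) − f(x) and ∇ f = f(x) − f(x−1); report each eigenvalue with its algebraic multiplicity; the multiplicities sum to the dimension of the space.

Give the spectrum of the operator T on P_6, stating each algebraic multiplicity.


λ = 1 (multiplicity 7)

image of 1: 1
image of x: x - 3/2
image of x^2: x^2 - 3x + 69/4
image of x^3: x^3 - (9/2)x^2 + (207/4)x - 441/8
image of x^4: x^4 - 6x^3 + (207/2)x^2 - (441/2)x + 3921/16
image of x^5: x^5 - (15/2)x^4 + (345/2)x^3 - (2205/4)x^2 + (19605/16)x - 32033/32
image of x^6: x^6 - 9x^5 + (1035/4)x^4 - (2205/2)x^3 + (58815/16)x^2 - (96099/16)x + 260289/64
the matrix is upper triangular; its diagonal is (1, 1, 1, 1, 1, 1, 1)
for a triangular matrix the eigenvalues are the diagonal entries, with algebraic multiplicity their repetition count


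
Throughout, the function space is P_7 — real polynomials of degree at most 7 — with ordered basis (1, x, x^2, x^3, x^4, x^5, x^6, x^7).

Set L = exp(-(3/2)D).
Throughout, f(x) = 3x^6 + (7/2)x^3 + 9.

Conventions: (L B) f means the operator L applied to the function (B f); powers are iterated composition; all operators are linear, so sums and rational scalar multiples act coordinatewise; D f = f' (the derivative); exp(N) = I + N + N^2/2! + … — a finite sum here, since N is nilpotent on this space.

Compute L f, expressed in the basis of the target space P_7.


the result is g(x) = 3x^6 - 27x^5 + (405/4)x^4 - 199x^3 + (3393/16)x^2 - (1809/16)x + 2007/64

order-1 term: -27x^5 - (63/4)x^2
order-2 term: (405/4)x^4 + (189/8)x
order-3 term: -(405/2)x^3 - 189/16
order-4 term: (3645/16)x^2
order-5 term: -(2187/16)x
order-6 term: 2187/64
the series for exp(-(3/2)D) f terminates at order 6
exp(-(3/2)D) f = 3x^6 - 27x^5 + (405/4)x^4 - 199x^3 + (3393/16)x^2 - (1809/16)x + 2007/64


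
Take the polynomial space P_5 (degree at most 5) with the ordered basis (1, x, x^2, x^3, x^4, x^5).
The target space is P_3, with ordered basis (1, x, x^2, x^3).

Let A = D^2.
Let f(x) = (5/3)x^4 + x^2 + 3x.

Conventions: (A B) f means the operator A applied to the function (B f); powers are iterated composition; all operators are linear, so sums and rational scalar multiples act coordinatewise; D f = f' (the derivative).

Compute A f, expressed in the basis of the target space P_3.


D f = (20/3)x^3 + 2x + 3
D D f = 20x^2 + 2

the result is g(x) = 20x^2 + 2


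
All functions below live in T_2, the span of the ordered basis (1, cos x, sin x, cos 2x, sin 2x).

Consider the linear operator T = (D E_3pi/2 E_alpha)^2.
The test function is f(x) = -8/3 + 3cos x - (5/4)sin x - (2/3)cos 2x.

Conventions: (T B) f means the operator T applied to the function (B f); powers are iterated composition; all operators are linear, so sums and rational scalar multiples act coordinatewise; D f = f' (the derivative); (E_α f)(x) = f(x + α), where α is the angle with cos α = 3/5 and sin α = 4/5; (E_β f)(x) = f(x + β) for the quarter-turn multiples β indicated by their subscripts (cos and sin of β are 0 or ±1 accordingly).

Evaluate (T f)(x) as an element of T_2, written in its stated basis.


E_alpha f = -8/3 + (4/5)cos x - (63/20)sin x + (14/75)cos 2x + (16/25)sin 2x
E_3pi/2 E_alpha f = -8/3 + (63/20)cos x + (4/5)sin x - (14/75)cos 2x - (16/25)sin 2x
D E_3pi/2 E_alpha f = (4/5)cos x - (63/20)sin x - (32/25)cos 2x + (28/75)sin 2x
E_alpha (D E_3pi/2 E_alpha) f = -(51/25)cos x - (253/100)sin x + (448/625)cos 2x + (2108/1875)sin 2x
E_3pi/2 E_alpha (D E_3pi/2 E_alpha) f = (253/100)cos x - (51/25)sin x - (448/625)cos 2x - (2108/1875)sin 2x
D E_3pi/2 E_alpha (D E_3pi/2 E_alpha) f = -(51/25)cos x - (253/100)sin x - (4216/1875)cos 2x + (896/625)sin 2x

g(x) = -(51/25)cos x - (253/100)sin x - (4216/1875)cos 2x + (896/625)sin 2x


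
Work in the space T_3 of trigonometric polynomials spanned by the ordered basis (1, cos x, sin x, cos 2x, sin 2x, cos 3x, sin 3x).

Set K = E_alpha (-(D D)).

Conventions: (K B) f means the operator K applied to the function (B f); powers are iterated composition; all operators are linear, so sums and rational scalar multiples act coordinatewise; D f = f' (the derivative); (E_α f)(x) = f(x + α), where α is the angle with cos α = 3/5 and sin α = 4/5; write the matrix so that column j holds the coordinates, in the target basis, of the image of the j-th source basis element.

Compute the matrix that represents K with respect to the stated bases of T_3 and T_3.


image of 1: 0
image of cos x: (3/5)cos x - (4/5)sin x
image of sin x: (4/5)cos x + (3/5)sin x
image of cos 2x: -(28/25)cos 2x - (96/25)sin 2x
image of sin 2x: (96/25)cos 2x - (28/25)sin 2x
image of cos 3x: -(1053/125)cos 3x - (396/125)sin 3x
image of sin 3x: (396/125)cos 3x - (1053/125)sin 3x
each image's coordinates form column j of the matrix

the matrix is [[0, 0, 0, 0, 0, 0, 0]; [0, 3/5, 4/5, 0, 0, 0, 0]; [0, -4/5, 3/5, 0, 0, 0, 0]; [0, 0, 0, -28/25, 96/25, 0, 0]; [0, 0, 0, -96/25, -28/25, 0, 0]; [0, 0, 0, 0, 0, -1053/125, 396/125]; [0, 0, 0, 0, 0, -396/125, -1053/125]] (rows listed top to bottom)


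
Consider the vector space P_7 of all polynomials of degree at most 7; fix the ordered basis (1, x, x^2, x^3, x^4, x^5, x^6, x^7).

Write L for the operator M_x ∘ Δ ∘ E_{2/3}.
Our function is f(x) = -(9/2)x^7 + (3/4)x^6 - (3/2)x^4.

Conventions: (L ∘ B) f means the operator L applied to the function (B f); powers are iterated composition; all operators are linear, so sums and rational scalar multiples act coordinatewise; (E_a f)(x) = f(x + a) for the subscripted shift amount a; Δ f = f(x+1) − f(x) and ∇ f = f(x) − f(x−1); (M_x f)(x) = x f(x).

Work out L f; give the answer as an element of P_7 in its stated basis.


E_{2/3} f = -(9/2)x^7 - (81/4)x^6 - 39x^5 - (259/6)x^4 - (92/3)x^3 - (128/9)x^2 - (320/81)x - 40/81
Δ E_{2/3} f = -(63/2)x^6 - 216x^5 - (2625/4)x^4 - (6751/6)x^3 - (4557/4)x^2 - (5770/9)x - 50465/324
M_x Δ E_{2/3} f = -(63/2)x^7 - 216x^6 - (2625/4)x^5 - (6751/6)x^4 - (4557/4)x^3 - (5770/9)x^2 - (50465/324)x

the result is g(x) = -(63/2)x^7 - 216x^6 - (2625/4)x^5 - (6751/6)x^4 - (4557/4)x^3 - (5770/9)x^2 - (50465/324)x


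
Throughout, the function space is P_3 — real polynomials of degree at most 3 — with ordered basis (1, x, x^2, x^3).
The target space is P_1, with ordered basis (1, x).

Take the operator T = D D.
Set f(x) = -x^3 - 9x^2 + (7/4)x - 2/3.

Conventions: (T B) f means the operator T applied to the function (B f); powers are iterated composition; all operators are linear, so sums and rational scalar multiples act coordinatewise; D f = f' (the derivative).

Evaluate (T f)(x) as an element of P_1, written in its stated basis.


the result is g(x) = -6x - 18

D f = -3x^2 - 18x + 7/4
D D f = -6x - 18


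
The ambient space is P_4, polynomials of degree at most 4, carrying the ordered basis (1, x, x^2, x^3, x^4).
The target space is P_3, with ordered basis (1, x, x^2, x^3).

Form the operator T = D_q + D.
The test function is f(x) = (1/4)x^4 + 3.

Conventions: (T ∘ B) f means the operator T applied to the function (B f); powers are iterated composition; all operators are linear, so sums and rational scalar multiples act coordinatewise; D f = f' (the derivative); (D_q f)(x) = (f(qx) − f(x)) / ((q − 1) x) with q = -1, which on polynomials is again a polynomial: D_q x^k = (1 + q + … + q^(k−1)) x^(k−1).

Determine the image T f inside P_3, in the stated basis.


the image equals g(x) = x^3

D_q f = 0
D f = x^3
(D_q + D) f = x^3


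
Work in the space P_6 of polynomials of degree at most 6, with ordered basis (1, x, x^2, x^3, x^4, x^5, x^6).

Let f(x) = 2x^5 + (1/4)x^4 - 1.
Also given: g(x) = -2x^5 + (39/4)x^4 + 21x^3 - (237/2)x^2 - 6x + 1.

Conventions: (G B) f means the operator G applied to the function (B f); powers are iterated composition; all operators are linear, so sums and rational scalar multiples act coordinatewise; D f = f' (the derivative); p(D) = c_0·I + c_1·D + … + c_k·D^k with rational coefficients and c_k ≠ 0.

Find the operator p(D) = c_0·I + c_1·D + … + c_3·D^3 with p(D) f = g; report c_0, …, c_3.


c_0 = -1, c_1 = 1, c_2 = 1/2, c_3 = -1

D^0 f = 2x^5 + (1/4)x^4 - 1
D^1 f = 10x^4 + x^3
D^2 f = 40x^3 + 3x^2
D^3 f = 120x^2 + 6x
matching coefficients of g against c_0 f + c_1 Df + … from the top degree down determines the c_i
solution: c_0 = -1, c_1 = 1, c_2 = 1/2, c_3 = -1


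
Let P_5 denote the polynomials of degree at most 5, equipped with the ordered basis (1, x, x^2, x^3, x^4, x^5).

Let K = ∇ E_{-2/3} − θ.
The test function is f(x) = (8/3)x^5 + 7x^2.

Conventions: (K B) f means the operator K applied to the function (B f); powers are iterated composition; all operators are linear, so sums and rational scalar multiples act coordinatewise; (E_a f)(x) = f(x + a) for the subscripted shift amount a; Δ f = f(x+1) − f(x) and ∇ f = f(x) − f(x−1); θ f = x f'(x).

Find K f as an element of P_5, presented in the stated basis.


the image equals g(x) = -(40/3)x^5 + (40/3)x^4 - (560/9)x^3 + (914/9)x^2 - (6986/81)x + 4279/243

E_{-2/3} f = (8/3)x^5 - (80/9)x^4 + (320/27)x^3 - (73/81)x^2 - (1628/243)x + 2012/729
∇ E_{-2/3} f = (40/3)x^4 - (560/9)x^3 + (1040/9)x^2 - (6986/81)x + 4279/243
θ f = (40/3)x^5 + 14x^2
(-θ) f = -(40/3)x^5 - 14x^2
(∇ E_{-2/3} − θ) f = -(40/3)x^5 + (40/3)x^4 - (560/9)x^3 + (914/9)x^2 - (6986/81)x + 4279/243


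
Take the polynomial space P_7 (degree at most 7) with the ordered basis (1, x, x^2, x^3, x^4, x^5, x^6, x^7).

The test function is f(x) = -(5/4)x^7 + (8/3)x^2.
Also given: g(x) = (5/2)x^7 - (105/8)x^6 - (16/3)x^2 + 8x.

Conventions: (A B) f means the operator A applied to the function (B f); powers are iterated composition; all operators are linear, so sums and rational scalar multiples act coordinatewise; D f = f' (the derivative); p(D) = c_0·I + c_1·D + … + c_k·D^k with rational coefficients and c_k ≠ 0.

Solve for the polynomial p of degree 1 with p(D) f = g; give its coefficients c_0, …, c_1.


D^0 f = -(5/4)x^7 + (8/3)x^2
D^1 f = -(35/4)x^6 + (16/3)x
matching coefficients of g against c_0 f + c_1 Df + … from the top degree down determines the c_i
solution: c_0 = -2, c_1 = 3/2

c_0 = -2, c_1 = 3/2


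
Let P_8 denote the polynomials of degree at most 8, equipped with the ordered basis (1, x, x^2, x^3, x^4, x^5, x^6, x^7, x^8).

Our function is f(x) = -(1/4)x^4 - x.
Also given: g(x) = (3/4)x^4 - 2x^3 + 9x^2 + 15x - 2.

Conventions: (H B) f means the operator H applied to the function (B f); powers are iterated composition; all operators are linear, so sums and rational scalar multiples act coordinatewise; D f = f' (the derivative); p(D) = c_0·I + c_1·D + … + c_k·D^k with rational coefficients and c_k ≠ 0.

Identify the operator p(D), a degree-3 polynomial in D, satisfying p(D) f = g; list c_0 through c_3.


c_0 = -3, c_1 = 2, c_2 = -3, c_3 = -2

D^0 f = -(1/4)x^4 - x
D^1 f = -x^3 - 1
D^2 f = -3x^2
D^3 f = -6x
matching coefficients of g against c_0 f + c_1 Df + … from the top degree down determines the c_i
solution: c_0 = -3, c_1 = 2, c_2 = -3, c_3 = -2


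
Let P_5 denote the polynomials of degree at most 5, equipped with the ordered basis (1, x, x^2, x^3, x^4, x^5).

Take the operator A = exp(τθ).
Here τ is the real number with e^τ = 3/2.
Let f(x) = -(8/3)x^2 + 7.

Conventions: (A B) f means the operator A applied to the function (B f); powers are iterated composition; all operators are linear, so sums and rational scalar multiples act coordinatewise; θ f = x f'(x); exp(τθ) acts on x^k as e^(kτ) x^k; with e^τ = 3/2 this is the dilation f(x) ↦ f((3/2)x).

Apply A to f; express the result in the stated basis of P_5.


exp(τθ) x^k = e^(kτ) x^k; with e^τ = 3/2 this sends x^k to (3/2)^k x^k
x^2 ↦ 9/4 x^2
applying this coordinatewise to f: exp(τθ) f = -6x^2 + 7

the image equals g(x) = -6x^2 + 7


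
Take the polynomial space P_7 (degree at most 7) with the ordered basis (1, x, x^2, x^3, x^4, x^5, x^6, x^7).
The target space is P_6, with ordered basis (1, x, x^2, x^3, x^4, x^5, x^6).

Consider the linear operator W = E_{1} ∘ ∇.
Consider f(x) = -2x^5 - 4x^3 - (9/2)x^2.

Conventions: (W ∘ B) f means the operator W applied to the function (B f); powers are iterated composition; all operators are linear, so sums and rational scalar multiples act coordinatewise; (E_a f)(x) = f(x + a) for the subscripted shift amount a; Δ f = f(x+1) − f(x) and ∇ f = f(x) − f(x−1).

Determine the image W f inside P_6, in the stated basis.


∇ f = -10x^4 + 20x^3 - 32x^2 + 13x - 3/2
E_{1} ∇ f = -10x^4 - 20x^3 - 32x^2 - 31x - 21/2

the result is g(x) = -10x^4 - 20x^3 - 32x^2 - 31x - 21/2


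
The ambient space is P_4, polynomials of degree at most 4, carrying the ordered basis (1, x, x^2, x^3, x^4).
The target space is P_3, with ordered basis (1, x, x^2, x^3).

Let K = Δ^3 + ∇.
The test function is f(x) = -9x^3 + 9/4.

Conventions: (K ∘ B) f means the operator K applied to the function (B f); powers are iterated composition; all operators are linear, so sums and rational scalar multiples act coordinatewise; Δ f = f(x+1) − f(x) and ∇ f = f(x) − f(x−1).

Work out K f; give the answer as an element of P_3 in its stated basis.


Δ f = -27x^2 - 27x - 9
Δ Δ f = -54x - 54
Δ Δ Δ f = -54
∇ f = -27x^2 + 27x - 9
(Δ^3 + ∇) f = -27x^2 + 27x - 63

the image equals g(x) = -27x^2 + 27x - 63


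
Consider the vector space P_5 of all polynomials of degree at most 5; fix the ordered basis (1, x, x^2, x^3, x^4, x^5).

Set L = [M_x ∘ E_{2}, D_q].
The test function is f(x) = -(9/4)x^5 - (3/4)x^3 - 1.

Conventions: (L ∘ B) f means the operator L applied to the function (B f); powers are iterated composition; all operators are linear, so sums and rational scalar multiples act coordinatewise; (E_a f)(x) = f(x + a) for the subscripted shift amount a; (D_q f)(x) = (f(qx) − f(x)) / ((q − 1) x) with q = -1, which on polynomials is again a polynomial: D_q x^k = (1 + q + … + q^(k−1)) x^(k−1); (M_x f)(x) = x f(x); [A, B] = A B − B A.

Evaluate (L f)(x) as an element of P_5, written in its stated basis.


D_q f = -(9/4)x^4 - (3/4)x^2
E_{2} D_q f = -(9/4)x^4 - 18x^3 - (219/4)x^2 - 75x - 39
M_x E_{2} D_q f = -(9/4)x^5 - 18x^4 - (219/4)x^3 - 75x^2 - 39x
E_{2} f = -(9/4)x^5 - (45/2)x^4 - (363/4)x^3 - (369/2)x^2 - 189x - 79
M_x E_{2} f = -(9/4)x^6 - (45/2)x^5 - (363/4)x^4 - (369/2)x^3 - 189x^2 - 79x
D_q (M_x ∘ E_{2}) f = -(45/2)x^4 - (369/2)x^2 - 79
[M_x ∘ E_{2}, D_q] f = -(9/4)x^5 + (9/2)x^4 - (219/4)x^3 + (219/2)x^2 - 39x + 79

the image equals g(x) = -(9/4)x^5 + (9/2)x^4 - (219/4)x^3 + (219/2)x^2 - 39x + 79


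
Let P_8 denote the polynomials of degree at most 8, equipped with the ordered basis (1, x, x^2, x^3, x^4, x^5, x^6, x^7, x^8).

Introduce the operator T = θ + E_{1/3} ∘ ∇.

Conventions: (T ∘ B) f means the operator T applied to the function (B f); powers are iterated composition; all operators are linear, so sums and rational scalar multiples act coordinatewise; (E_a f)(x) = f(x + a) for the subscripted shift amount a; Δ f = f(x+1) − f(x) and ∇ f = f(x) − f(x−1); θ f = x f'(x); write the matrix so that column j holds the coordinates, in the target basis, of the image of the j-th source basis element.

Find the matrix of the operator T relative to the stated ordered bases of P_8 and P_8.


image of 1: 0
image of x: x + 1
image of x^2: 2x^2 + 2x - 1/3
image of x^3: 3x^3 + 3x^2 - x + 1/3
image of x^4: 4x^4 + 4x^3 - 2x^2 + (4/3)x - 5/27
image of x^5: 5x^5 + 5x^4 - (10/3)x^3 + (10/3)x^2 - (25/27)x + 11/81
image of x^6: 6x^6 + 6x^5 - 5x^4 + (20/3)x^3 - (25/9)x^2 + (22/27)x - 7/81
image of x^7: 7x^7 + 7x^6 - 7x^5 + (35/3)x^4 - (175/27)x^3 + (77/27)x^2 - (49/81)x + 43/729
image of x^8: 8x^8 + 8x^7 - (28/3)x^6 + (56/3)x^5 - (350/27)x^4 + (616/81)x^3 - (196/81)x^2 + (344/729)x - 85/2187
each image's coordinates form column j of the matrix

the matrix is [[0, 1, -1/3, 1/3, -5/27, 11/81, -7/81, 43/729, -85/2187]; [0, 1, 2, -1, 4/3, -25/27, 22/27, -49/81, 344/729]; [0, 0, 2, 3, -2, 10/3, -25/9, 77/27, -196/81]; [0, 0, 0, 3, 4, -10/3, 20/3, -175/27, 616/81]; [0, 0, 0, 0, 4, 5, -5, 35/3, -350/27]; [0, 0, 0, 0, 0, 5, 6, -7, 56/3]; [0, 0, 0, 0, 0, 0, 6, 7, -28/3]; [0, 0, 0, 0, 0, 0, 0, 7, 8]; [0, 0, 0, 0, 0, 0, 0, 0, 8]] (rows listed top to bottom)


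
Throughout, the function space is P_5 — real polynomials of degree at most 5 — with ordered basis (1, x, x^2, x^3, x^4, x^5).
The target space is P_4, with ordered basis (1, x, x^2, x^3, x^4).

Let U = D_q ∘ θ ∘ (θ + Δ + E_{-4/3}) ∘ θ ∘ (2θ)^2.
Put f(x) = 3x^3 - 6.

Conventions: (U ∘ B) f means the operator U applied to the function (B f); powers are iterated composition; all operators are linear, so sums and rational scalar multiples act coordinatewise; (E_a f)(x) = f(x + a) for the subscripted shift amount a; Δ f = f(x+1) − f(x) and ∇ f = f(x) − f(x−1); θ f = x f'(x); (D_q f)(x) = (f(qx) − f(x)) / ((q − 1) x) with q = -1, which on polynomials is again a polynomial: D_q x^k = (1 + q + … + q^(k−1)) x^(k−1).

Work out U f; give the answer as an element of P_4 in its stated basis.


the result is g(x) = 3888x^2 + 2700

θ f = 9x^3
(2θ) f = 18x^3
θ (2θ) f = 54x^3
(2θ) (2θ) f = 108x^3
θ (2θ)^2 f = 324x^3
θ θ (2θ)^2 f = 972x^3
Δ θ (2θ)^2 f = 972x^2 + 972x + 324
E_{-4/3} θ (2θ)^2 f = 324x^3 - 1296x^2 + 1728x - 768
(θ + Δ + E_{-4/3}) θ (2θ)^2 f = 1296x^3 - 324x^2 + 2700x - 444
θ (θ + Δ + E_{-4/3}) θ (2θ)^2 f = 3888x^3 - 648x^2 + 2700x
D_q θ (θ + Δ + E_{-4/3}) θ (2θ)^2 f = 3888x^2 + 2700


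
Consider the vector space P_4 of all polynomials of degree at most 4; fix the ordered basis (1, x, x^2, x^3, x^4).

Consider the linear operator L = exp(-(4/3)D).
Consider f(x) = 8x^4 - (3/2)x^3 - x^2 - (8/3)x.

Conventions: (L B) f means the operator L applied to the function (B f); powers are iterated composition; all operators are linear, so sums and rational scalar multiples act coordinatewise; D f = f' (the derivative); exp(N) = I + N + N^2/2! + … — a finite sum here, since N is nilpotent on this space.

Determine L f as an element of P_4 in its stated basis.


order-1 term: -(128/3)x^3 + 6x^2 + (8/3)x + 32/9
order-2 term: (256/3)x^2 - 8x - 16/9
order-3 term: -(2048/27)x + 32/9
order-4 term: 2048/81
the series for exp(-(4/3)D) f terminates at order 4
exp(-(4/3)D) f = 8x^4 - (265/6)x^3 + (271/3)x^2 - (2264/27)x + 2480/81

the result is g(x) = 8x^4 - (265/6)x^3 + (271/3)x^2 - (2264/27)x + 2480/81


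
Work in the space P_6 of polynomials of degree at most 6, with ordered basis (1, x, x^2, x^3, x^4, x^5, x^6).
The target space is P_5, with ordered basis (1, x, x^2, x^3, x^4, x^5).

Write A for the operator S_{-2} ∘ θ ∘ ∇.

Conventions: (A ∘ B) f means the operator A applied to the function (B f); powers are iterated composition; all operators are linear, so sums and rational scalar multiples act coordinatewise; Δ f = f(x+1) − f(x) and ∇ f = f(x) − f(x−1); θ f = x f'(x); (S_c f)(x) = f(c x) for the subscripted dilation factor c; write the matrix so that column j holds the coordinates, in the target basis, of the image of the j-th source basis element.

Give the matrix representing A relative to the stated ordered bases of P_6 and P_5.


the matrix is [[0, 0, 0, 0, 0, 0, 0]; [0, 0, -4, 6, -8, 10, -12]; [0, 0, 0, 24, -48, 80, -120]; [0, 0, 0, 0, -96, 240, -480]; [0, 0, 0, 0, 0, 320, -960]; [0, 0, 0, 0, 0, 0, -960]] (rows listed top to bottom)

image of 1: 0
image of x: 0
image of x^2: -4x
image of x^3: 24x^2 + 6x
image of x^4: -96x^3 - 48x^2 - 8x
image of x^5: 320x^4 + 240x^3 + 80x^2 + 10x
image of x^6: -960x^5 - 960x^4 - 480x^3 - 120x^2 - 12x
each image's coordinates form column j of the matrix


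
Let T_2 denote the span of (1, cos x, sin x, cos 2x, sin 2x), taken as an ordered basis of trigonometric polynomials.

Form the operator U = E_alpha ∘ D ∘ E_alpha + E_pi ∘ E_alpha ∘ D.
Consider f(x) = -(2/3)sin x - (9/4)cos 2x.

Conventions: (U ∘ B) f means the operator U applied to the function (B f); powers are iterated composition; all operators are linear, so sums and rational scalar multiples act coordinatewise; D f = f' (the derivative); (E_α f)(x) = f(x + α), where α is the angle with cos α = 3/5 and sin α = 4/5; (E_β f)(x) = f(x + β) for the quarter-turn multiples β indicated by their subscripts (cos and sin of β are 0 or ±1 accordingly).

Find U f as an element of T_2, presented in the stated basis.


E_alpha f = -(8/15)cos x - (2/5)sin x + (63/100)cos 2x + (54/25)sin 2x
D E_alpha f = -(2/5)cos x + (8/15)sin x + (108/25)cos 2x - (63/50)sin 2x
E_alpha D E_alpha f = (14/75)cos x + (16/25)sin x - (1512/625)cos 2x - (4743/1250)sin 2x
D f = -(2/3)cos x + (9/2)sin 2x
E_alpha D f = -(2/5)cos x + (8/15)sin x + (108/25)cos 2x - (63/50)sin 2x
E_pi E_alpha D f = (2/5)cos x - (8/15)sin x + (108/25)cos 2x - (63/50)sin 2x
(E_alpha ∘ D ∘ E_alpha + E_pi ∘ E_alpha ∘ D) f = (44/75)cos x + (8/75)sin x + (1188/625)cos 2x - (3159/625)sin 2x

the image equals g(x) = (44/75)cos x + (8/75)sin x + (1188/625)cos 2x - (3159/625)sin 2x


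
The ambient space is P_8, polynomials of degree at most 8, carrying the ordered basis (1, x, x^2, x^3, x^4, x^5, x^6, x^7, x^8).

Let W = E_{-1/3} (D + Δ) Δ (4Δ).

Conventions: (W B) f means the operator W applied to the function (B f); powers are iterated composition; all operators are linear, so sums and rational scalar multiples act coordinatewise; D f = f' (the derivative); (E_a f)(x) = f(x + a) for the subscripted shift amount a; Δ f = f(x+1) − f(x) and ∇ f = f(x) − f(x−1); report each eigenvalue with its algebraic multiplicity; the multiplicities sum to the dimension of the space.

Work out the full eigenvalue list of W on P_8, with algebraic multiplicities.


image of 1: 0
image of x: 0
image of x^2: 0
image of x^3: 48
image of x^4: 192x + 176
image of x^5: 480x^2 + 880x + 1600/3
image of x^6: 960x^3 + 2640x^2 + 3200x + 13360/9
image of x^7: 1680x^4 + 6160x^3 + 11200x^2 + (93520/9)x + 108080/27
image of x^8: 2688x^5 + 12320x^4 + (89600/3)x^3 + (374080/9)x^2 + (864640/27)x + 862960/81
the matrix is upper triangular; its diagonal is (0, 0, 0, 0, 0, 0, 0, 0, 0)
for a triangular matrix the eigenvalues are the diagonal entries, with algebraic multiplicity their repetition count

λ = 0 (multiplicity 9)


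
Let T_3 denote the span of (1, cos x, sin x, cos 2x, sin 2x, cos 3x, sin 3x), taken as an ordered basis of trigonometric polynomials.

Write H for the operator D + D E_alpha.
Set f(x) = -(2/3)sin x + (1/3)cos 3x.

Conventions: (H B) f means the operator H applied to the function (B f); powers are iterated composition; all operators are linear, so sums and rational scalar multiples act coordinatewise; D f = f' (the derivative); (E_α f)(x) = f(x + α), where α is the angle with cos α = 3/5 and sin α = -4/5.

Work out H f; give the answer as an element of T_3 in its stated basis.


D f = -(2/3)cos x - sin 3x
E_alpha f = (8/15)cos x - (2/5)sin x - (39/125)cos 3x + (44/375)sin 3x
D E_alpha f = -(2/5)cos x - (8/15)sin x + (44/125)cos 3x + (117/125)sin 3x
(D + D E_alpha) f = -(16/15)cos x - (8/15)sin x + (44/125)cos 3x - (8/125)sin 3x

g(x) = -(16/15)cos x - (8/15)sin x + (44/125)cos 3x - (8/125)sin 3x


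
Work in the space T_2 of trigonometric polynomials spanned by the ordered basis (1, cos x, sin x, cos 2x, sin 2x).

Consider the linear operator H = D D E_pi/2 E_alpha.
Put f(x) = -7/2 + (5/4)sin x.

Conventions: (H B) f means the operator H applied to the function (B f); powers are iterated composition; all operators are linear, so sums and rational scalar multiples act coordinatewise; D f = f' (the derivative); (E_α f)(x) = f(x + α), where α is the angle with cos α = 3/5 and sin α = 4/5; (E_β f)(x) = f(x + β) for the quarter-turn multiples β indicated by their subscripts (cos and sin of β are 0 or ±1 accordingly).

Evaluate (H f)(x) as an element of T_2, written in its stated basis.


E_alpha f = -7/2 + cos x + (3/4)sin x
E_pi/2 E_alpha f = -7/2 + (3/4)cos x - sin x
D E_pi/2 E_alpha f = -cos x - (3/4)sin x
D (D E_pi/2 E_alpha) f = -(3/4)cos x + sin x

the result is g(x) = -(3/4)cos x + sin x


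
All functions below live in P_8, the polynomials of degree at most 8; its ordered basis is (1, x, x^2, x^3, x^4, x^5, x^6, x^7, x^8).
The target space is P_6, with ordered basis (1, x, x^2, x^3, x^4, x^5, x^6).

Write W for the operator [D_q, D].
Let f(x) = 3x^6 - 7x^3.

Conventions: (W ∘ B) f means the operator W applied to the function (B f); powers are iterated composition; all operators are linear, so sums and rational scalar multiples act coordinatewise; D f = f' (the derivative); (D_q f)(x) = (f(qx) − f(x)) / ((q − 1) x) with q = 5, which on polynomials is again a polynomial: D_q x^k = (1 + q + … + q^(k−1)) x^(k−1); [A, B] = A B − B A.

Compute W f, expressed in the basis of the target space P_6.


g(x) = -44532x^4 + 308x

D f = 18x^5 - 21x^2
D_q D f = 14058x^4 - 126x
D_q f = 11718x^5 - 217x^2
D D_q f = 58590x^4 - 434x
[D_q, D] f = -44532x^4 + 308x


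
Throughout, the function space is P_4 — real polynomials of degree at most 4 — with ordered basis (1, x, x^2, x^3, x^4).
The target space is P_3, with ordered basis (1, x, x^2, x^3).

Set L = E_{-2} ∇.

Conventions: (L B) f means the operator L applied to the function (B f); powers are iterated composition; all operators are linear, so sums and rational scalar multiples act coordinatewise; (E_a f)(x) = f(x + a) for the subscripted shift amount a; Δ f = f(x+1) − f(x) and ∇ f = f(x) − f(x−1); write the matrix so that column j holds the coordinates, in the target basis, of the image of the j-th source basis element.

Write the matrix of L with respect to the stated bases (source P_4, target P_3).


the matrix is [[0, 1, -5, 19, -65]; [0, 0, 2, -15, 76]; [0, 0, 0, 3, -30]; [0, 0, 0, 0, 4]] (rows listed top to bottom)

image of 1: 0
image of x: 1
image of x^2: 2x - 5
image of x^3: 3x^2 - 15x + 19
image of x^4: 4x^3 - 30x^2 + 76x - 65
each image's coordinates form column j of the matrix


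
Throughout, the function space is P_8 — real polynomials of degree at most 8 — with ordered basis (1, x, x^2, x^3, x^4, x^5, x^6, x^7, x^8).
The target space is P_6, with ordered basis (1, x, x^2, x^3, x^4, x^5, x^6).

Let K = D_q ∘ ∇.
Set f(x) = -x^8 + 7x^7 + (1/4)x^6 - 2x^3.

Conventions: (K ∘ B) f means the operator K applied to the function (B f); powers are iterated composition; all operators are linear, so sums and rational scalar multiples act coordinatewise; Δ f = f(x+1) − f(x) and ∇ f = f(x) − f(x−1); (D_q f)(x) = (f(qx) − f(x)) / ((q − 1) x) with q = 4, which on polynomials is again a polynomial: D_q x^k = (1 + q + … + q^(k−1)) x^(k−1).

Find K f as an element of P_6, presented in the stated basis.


the image equals g(x) = -43688x^6 + 105105x^5 - (137423/2)x^4 + (105825/4)x^3 - 6216x^2 + (3305/4)x - 99/2

∇ f = -8x^7 + 77x^6 - (403/2)x^5 + (1245/4)x^4 - 296x^3 + (661/4)x^2 - (99/2)x + 23/4
D_q ∇ f = -43688x^6 + 105105x^5 - (137423/2)x^4 + (105825/4)x^3 - 6216x^2 + (3305/4)x - 99/2


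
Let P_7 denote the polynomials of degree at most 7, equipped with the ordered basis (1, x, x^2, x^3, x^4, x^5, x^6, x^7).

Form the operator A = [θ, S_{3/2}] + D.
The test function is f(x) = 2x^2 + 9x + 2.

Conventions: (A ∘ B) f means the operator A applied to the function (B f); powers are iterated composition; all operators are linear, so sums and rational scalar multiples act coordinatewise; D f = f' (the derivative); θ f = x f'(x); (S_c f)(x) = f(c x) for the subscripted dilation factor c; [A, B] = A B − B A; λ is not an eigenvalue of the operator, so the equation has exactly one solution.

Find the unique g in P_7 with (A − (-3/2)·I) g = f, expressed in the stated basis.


g(x) = (4/3)x^2 + (38/9)x - 40/27

write g with unknown coordinates in the stated basis and equate coefficients in (A − (-3/2)·I) g = f
solving from the highest basis element down gives g = (4/3)x^2 + (38/9)x - 40/27
check: A g = (8/3)x + 38/9
so A g − (-3/2)·g = 2x^2 + 9x + 2 = f ✓


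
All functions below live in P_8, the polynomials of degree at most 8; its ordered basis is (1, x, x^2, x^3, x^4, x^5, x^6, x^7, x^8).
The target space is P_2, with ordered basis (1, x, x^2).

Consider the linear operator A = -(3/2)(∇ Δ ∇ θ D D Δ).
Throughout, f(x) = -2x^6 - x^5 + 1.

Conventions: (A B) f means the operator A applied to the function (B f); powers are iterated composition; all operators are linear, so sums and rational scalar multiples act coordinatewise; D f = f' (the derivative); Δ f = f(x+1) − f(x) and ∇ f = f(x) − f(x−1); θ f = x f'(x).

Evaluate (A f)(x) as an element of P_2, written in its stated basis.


Δ f = -12x^5 - 35x^4 - 50x^3 - 40x^2 - 17x - 3
D Δ f = -60x^4 - 140x^3 - 150x^2 - 80x - 17
D D Δ f = -240x^3 - 420x^2 - 300x - 80
θ (D D Δ) f = -720x^3 - 840x^2 - 300x
∇ θ (D D Δ) f = -2160x^2 + 480x - 180
Δ ∇ θ (D D Δ) f = -4320x - 1680
∇ (Δ ∇ θ) (D D Δ) f = -4320
(-(3/2)(∇ Δ ∇ θ D D Δ)) f = 6480

g(x) = 6480


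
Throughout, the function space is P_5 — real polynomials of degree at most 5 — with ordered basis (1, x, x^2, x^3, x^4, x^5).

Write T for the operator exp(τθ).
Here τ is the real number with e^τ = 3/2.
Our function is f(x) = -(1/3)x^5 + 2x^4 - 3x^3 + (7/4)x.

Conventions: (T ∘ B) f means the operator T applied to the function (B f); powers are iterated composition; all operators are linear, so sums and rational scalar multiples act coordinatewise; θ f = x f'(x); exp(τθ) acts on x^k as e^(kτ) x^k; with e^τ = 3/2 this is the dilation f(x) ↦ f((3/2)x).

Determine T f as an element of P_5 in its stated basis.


g(x) = -(81/32)x^5 + (81/8)x^4 - (81/8)x^3 + (21/8)x

exp(τθ) x^k = e^(kτ) x^k; with e^τ = 3/2 this sends x^k to (3/2)^k x^k
x ↦ 3/2 x
x^3 ↦ 27/8 x^3
x^4 ↦ 81/16 x^4
x^5 ↦ 243/32 x^5
applying this coordinatewise to f: exp(τθ) f = -(81/32)x^5 + (81/8)x^4 - (81/8)x^3 + (21/8)x


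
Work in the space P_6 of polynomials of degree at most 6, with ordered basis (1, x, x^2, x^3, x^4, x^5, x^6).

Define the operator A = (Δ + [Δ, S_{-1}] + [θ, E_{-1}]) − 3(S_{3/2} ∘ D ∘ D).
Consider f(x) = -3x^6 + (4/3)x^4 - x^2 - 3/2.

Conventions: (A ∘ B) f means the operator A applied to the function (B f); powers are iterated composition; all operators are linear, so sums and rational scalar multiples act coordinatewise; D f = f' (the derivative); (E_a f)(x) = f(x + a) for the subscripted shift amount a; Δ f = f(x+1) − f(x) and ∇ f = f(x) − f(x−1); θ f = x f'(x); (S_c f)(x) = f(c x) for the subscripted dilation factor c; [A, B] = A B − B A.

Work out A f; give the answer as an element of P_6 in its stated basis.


the result is g(x) = -72x^5 + (11295/8)x^4 - (1016/3)x^3 + 19x^2 - 120x + 18

Δ f = -18x^5 - 45x^4 - (164/3)x^3 - 37x^2 - (44/3)x - 8/3
S_{-1} f = -3x^6 + (4/3)x^4 - x^2 - 3/2
Δ S_{-1} f = -18x^5 - 45x^4 - (164/3)x^3 - 37x^2 - (44/3)x - 8/3
Δ f = -18x^5 - 45x^4 - (164/3)x^3 - 37x^2 - (44/3)x - 8/3
S_{-1} Δ f = 18x^5 - 45x^4 + (164/3)x^3 - 37x^2 + (44/3)x - 8/3
[Δ, S_{-1}] f = -36x^5 - (328/3)x^3 - (88/3)x
E_{-1} f = -3x^6 + 18x^5 - (131/3)x^4 + (164/3)x^3 - 38x^2 + (44/3)x - 25/6
θ E_{-1} f = -18x^6 + 90x^5 - (524/3)x^4 + 164x^3 - 76x^2 + (44/3)x
θ f = -18x^6 + (16/3)x^4 - 2x^2
E_{-1} θ f = -18x^6 + 108x^5 - (794/3)x^4 + (1016/3)x^3 - 240x^2 + (272/3)x - 44/3
[θ, E_{-1}] f = -18x^5 + 90x^4 - (524/3)x^3 + 164x^2 - 76x + 44/3
(Δ + [Δ, S_{-1}] + [θ, E_{-1}]) f = -72x^5 + 45x^4 - (1016/3)x^3 + 127x^2 - 120x + 12
D f = -18x^5 + (16/3)x^3 - 2x
D D f = -90x^4 + 16x^2 - 2
S_{3/2} D D f = -(3645/8)x^4 + 36x^2 - 2
(-3(S_{3/2} ∘ D ∘ D)) f = (10935/8)x^4 - 108x^2 + 6
((Δ + [Δ, S_{-1}] + [θ, E_{-1}]) − 3(S_{3/2} ∘ D ∘ D)) f = -72x^5 + (11295/8)x^4 - (1016/3)x^3 + 19x^2 - 120x + 18


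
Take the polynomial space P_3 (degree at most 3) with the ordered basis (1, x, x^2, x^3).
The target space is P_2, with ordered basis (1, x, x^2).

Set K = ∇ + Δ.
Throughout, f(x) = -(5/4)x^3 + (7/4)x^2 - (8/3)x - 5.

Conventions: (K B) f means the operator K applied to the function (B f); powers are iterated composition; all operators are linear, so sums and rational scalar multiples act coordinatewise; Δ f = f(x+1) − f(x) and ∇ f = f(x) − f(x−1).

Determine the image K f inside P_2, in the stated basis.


the result is g(x) = -(15/2)x^2 + 7x - 47/6

∇ f = -(15/4)x^2 + (29/4)x - 17/3
Δ f = -(15/4)x^2 - (1/4)x - 13/6
(∇ + Δ) f = -(15/2)x^2 + 7x - 47/6


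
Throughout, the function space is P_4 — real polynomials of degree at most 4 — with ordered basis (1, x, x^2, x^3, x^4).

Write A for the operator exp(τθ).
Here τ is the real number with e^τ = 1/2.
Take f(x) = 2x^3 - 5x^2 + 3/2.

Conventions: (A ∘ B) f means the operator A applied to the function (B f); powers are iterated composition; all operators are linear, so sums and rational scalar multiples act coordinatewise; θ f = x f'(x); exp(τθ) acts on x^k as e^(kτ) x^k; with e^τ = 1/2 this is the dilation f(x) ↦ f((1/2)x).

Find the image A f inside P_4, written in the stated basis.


g(x) = (1/4)x^3 - (5/4)x^2 + 3/2

exp(τθ) x^k = e^(kτ) x^k; with e^τ = 1/2 this sends x^k to (1/2)^k x^k
x^2 ↦ 1/4 x^2
x^3 ↦ 1/8 x^3
applying this coordinatewise to f: exp(τθ) f = (1/4)x^3 - (5/4)x^2 + 3/2


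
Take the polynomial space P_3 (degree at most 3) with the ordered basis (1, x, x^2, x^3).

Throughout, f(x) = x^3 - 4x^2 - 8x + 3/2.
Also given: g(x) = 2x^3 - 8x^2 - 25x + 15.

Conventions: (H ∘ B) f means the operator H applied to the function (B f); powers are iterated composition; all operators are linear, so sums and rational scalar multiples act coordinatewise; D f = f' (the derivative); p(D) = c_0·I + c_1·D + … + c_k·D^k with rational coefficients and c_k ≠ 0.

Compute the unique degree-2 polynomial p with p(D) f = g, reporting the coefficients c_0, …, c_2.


D^0 f = x^3 - 4x^2 - 8x + 3/2
D^1 f = 3x^2 - 8x - 8
D^2 f = 6x - 8
matching coefficients of g against c_0 f + c_1 Df + … from the top degree down determines the c_i
solution: c_0 = 2, c_1 = 0, c_2 = -3/2

p(D) = 2·I − (3/2)·D^2, i.e. c_0 = 2, c_1 = 0, c_2 = -3/2


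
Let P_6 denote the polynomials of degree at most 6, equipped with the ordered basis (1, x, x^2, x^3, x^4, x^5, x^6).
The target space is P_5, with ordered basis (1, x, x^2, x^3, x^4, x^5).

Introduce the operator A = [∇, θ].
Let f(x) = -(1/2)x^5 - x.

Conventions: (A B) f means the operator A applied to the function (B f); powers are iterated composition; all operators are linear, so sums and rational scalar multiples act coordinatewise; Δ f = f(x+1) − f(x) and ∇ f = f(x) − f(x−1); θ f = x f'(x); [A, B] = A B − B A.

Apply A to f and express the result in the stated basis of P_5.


θ f = -(5/2)x^5 - x
∇ θ f = -(25/2)x^4 + 25x^3 - 25x^2 + (25/2)x - 7/2
∇ f = -(5/2)x^4 + 5x^3 - 5x^2 + (5/2)x - 3/2
θ ∇ f = -10x^4 + 15x^3 - 10x^2 + (5/2)x
[∇, θ] f = -(5/2)x^4 + 10x^3 - 15x^2 + 10x - 7/2

the image equals g(x) = -(5/2)x^4 + 10x^3 - 15x^2 + 10x - 7/2


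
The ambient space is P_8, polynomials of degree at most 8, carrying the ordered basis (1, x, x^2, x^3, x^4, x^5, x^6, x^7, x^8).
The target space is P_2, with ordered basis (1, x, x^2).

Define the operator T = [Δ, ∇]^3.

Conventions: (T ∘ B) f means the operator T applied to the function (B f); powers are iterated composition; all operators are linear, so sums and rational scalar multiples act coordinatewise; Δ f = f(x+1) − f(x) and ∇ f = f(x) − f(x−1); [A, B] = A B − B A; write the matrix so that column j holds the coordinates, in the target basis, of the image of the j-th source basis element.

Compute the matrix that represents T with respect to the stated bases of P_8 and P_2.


the matrix is [[0, 0, 0, 0, 0, 0, 0, 0, 0]; [0, 0, 0, 0, 0, 0, 0, 0, 0]; [0, 0, 0, 0, 0, 0, 0, 0, 0]] (rows listed top to bottom)

image of 1: 0
image of x: 0
image of x^2: 0
image of x^3: 0
image of x^4: 0
image of x^5: 0
image of x^6: 0
image of x^7: 0
image of x^8: 0
each image's coordinates form column j of the matrix


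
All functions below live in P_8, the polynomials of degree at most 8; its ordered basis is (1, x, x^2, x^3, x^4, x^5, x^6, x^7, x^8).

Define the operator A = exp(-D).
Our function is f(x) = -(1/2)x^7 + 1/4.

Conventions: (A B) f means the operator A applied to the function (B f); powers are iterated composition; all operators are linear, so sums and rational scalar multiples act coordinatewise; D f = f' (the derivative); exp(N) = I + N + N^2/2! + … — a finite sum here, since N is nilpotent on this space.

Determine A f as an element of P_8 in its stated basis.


order-1 term: (7/2)x^6
order-2 term: -(21/2)x^5
order-3 term: (35/2)x^4
order-4 term: -(35/2)x^3
order-5 term: (21/2)x^2
order-6 term: -(7/2)x
order-7 term: 1/2
the series for exp(-D) f terminates at order 7
exp(-D) f = -(1/2)x^7 + (7/2)x^6 - (21/2)x^5 + (35/2)x^4 - (35/2)x^3 + (21/2)x^2 - (7/2)x + 3/4

g(x) = -(1/2)x^7 + (7/2)x^6 - (21/2)x^5 + (35/2)x^4 - (35/2)x^3 + (21/2)x^2 - (7/2)x + 3/4
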